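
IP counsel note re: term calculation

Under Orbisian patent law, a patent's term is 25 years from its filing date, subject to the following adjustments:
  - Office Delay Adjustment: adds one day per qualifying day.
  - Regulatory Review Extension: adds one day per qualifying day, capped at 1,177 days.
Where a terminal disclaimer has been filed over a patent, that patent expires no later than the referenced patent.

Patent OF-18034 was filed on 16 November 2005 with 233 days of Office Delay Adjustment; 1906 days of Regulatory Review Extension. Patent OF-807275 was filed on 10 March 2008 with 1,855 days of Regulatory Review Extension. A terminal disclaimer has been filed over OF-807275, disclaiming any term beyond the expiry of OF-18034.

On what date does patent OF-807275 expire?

September 26, 2034

Natural term of OF-807275:
  Base: filing + 25 years → 10 March 2033.
  Regulatory Review Extension: 1855 days claimed exceeds the 1177-day cap, so +1177 days → 30 May 2036.
Expiry of referenced patent OF-18034:
  Base: filing + 25 years → 16 November 2030.
  Office Delay Adjustment: +233 days → 7 July 2031.
  Regulatory Review Extension: 1906 days claimed exceeds the 1177-day cap, so +1177 days → 26 September 2034.
Terminal disclaimer: OF-807275 expires on the earlier of 30 May 2036 and 26 September 2034.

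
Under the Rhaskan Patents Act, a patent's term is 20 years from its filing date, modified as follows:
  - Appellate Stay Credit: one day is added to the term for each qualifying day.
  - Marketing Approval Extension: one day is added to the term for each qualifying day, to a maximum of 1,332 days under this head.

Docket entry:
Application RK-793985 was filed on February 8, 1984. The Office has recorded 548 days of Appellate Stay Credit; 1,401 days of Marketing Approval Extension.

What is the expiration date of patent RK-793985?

Base term: filing date + 20 years → 8 February 2004.
Appellate Stay Credit: +548 days → 9 August 2005.
Marketing Approval Extension: 1401 days claimed exceeds the 1332-day cap, so +1332 days → 2 April 2009.

April 2, 2009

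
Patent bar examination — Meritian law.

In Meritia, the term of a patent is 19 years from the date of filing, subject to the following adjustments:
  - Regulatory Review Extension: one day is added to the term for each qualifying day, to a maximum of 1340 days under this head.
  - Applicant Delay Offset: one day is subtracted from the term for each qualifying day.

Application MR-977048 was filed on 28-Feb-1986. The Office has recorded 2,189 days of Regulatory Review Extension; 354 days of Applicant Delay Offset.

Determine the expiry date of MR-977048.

Base term: filing date + 19 years → 28 February 2005.
Regulatory Review Extension: 2189 days claimed exceeds the 1340-day cap, so +1340 days → 30 October 2008.
Applicant Delay Offset: −354 days → 11 November 2007.

2007-11-11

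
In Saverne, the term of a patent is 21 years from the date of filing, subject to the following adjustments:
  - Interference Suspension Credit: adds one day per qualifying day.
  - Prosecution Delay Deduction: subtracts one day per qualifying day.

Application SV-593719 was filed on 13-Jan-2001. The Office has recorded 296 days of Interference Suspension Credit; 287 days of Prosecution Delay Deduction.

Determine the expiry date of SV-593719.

Base term: filing date + 21 years → 13 January 2022.
Interference Suspension Credit: +296 days → 5 November 2022.
Prosecution Delay Deduction: −287 days → 22 January 2022.

January 22, 2022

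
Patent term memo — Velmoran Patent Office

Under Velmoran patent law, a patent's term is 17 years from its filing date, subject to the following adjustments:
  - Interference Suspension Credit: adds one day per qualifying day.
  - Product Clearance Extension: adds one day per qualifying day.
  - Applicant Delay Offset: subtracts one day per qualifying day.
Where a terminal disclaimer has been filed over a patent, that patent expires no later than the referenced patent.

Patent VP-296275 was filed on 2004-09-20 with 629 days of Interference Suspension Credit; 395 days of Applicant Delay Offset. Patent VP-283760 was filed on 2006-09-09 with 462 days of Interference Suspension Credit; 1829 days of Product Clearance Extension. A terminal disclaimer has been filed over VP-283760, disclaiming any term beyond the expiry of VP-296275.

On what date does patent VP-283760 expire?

Natural term of VP-283760:
  Base: filing + 17 years → 9 September 2023.
  Interference Suspension Credit: +462 days → 14 December 2024.
  Product Clearance Extension: +1829 days → 17 December 2029.
Expiry of referenced patent VP-296275:
  Base: filing + 17 years → 20 September 2021.
  Interference Suspension Credit: +629 days → 11 June 2023.
  Applicant Delay Offset: −395 days → 12 May 2022.
Terminal disclaimer: VP-283760 expires on the earlier of 17 December 2029 and 12 May 2022.

2022-05-12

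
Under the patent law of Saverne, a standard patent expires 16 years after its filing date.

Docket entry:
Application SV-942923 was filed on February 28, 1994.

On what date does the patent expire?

Filing date + 16 years → 28 February 2010.

2010-02-28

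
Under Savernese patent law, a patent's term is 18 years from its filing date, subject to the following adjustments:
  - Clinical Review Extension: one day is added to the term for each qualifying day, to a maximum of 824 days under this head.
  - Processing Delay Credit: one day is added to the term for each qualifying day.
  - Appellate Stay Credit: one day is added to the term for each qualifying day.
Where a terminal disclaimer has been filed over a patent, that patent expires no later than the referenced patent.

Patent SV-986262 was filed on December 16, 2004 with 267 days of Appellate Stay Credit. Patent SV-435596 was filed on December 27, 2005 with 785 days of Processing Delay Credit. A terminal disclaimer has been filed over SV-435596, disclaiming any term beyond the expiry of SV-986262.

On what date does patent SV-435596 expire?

2023-09-09

Natural term of SV-435596:
  Base: filing + 18 years → 27 December 2023.
  Processing Delay Credit: +785 days → 19 February 2026.
Expiry of referenced patent SV-986262:
  Base: filing + 18 years → 16 December 2022.
  Appellate Stay Credit: +267 days → 9 September 2023.
Terminal disclaimer: SV-435596 expires on the earlier of 19 February 2026 and 9 September 2023.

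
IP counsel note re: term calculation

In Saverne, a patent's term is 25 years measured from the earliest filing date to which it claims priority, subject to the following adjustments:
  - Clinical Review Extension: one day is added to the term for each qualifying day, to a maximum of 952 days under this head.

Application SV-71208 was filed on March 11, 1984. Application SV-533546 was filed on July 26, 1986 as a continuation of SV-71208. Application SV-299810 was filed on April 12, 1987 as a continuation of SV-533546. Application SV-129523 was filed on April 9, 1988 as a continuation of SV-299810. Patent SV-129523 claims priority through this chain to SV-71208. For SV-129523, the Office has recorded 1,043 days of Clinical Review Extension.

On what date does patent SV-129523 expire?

2011-10-19

Earliest priority filing: 11 March 1984.
Base term: 11 March 1984 + 25 years → 11 March 2009.
Clinical Review Extension: 1043 days claimed exceeds the 952-day cap, so +952 days → 19 October 2011.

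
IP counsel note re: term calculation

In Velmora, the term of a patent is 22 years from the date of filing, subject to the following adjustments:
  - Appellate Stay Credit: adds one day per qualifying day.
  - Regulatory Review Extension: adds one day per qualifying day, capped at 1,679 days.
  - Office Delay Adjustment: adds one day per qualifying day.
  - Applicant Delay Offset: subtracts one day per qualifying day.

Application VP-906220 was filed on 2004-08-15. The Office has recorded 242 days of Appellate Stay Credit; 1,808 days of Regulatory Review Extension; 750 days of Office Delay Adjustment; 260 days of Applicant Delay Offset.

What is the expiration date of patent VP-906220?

March 22, 2033

Base term: filing date + 22 years → 15 August 2026.
Appellate Stay Credit: +242 days → 14 April 2027.
Regulatory Review Extension: 1808 days claimed exceeds the 1679-day cap, so +1679 days → 18 November 2031.
Office Delay Adjustment: +750 days → 7 December 2033.
Applicant Delay Offset: −260 days → 22 March 2033.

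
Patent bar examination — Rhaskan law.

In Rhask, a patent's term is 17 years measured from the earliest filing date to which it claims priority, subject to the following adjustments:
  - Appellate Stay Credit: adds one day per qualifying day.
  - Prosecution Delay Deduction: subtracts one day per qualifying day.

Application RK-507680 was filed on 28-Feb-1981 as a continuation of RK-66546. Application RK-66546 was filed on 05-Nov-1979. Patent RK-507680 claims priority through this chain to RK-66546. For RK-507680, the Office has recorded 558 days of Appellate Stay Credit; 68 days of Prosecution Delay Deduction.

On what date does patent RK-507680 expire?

Earliest priority filing: 5 November 1979.
Base term: 5 November 1979 + 17 years → 5 November 1996.
Appellate Stay Credit: +558 days → 17 May 1998.
Prosecution Delay Deduction: −68 days → 10 March 1998.

March 10, 1998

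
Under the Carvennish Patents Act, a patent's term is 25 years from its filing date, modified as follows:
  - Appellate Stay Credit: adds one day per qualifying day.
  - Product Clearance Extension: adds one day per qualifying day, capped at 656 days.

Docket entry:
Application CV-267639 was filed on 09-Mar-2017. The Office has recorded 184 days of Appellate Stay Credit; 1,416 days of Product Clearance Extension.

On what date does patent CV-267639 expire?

Base term: filing date + 25 years → 9 March 2042.
Appellate Stay Credit: +184 days → 9 September 2042.
Product Clearance Extension: 1416 days claimed exceeds the 656-day cap, so +656 days → 26 June 2044.

2044-06-26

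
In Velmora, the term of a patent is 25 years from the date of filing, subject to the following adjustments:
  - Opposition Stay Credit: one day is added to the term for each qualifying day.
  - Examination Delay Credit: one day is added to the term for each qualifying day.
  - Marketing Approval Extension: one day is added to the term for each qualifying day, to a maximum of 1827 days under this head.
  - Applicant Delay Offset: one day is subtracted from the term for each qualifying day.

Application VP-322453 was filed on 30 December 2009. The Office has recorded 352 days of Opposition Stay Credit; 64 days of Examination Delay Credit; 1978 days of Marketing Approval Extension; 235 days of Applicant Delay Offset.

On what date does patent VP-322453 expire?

June 29, 2040

Base term: filing date + 25 years → 30 December 2034.
Opposition Stay Credit: +352 days → 17 December 2035.
Examination Delay Credit: +64 days → 19 February 2036.
Marketing Approval Extension: 1978 days claimed exceeds the 1827-day cap, so +1827 days → 19 February 2041.
Applicant Delay Offset: −235 days → 29 June 2040.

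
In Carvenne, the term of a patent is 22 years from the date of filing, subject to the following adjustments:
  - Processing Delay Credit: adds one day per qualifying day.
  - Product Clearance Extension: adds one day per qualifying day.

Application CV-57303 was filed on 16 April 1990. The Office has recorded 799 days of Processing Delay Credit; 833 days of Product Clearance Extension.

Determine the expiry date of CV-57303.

Base term: filing date + 22 years → 16 April 2012.
Processing Delay Credit: +799 days → 24 June 2014.
Product Clearance Extension: +833 days → 4 October 2016.

October 4, 2016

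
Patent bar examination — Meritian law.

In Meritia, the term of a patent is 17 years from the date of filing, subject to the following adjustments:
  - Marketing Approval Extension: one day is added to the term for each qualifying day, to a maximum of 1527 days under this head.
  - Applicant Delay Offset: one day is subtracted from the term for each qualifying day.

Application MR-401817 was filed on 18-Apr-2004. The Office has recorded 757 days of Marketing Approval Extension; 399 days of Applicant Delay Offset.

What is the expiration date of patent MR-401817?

Base term: filing date + 17 years → 18 April 2021.
Marketing Approval Extension: 757 days (within the 1527-day cap) → +757 days → 15 May 2023.
Applicant Delay Offset: −399 days → 11 April 2022.

2022-04-11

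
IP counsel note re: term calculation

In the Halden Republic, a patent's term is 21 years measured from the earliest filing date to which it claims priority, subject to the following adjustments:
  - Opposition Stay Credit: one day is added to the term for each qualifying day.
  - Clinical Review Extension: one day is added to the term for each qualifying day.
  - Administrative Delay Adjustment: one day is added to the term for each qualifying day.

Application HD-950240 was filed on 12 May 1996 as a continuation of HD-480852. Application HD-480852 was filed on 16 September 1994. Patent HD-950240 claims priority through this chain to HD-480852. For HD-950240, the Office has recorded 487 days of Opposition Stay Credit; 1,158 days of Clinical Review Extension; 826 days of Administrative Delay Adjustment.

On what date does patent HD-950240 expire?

2022-06-22

Earliest priority filing: 16 September 1994.
Base term: 16 September 1994 + 21 years → 16 September 2015.
Opposition Stay Credit: +487 days → 15 January 2017.
Clinical Review Extension: +1158 days → 18 March 2020.
Administrative Delay Adjustment: +826 days → 22 June 2022.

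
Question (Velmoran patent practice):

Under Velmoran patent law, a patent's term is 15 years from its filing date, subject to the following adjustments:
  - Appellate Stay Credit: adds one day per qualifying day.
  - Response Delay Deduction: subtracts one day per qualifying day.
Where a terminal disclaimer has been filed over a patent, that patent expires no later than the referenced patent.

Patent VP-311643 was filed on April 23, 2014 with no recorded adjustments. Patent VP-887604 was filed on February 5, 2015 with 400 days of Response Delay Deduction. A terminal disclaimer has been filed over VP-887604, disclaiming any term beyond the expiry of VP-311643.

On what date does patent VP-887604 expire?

Natural term of VP-887604:
  Base: filing + 15 years → 5 February 2030.
  Response Delay Deduction: −400 days → 1 January 2029.
Expiry of referenced patent VP-311643:
  Base: filing + 15 years → 23 April 2029.
Terminal disclaimer: VP-887604 expires on the earlier of 1 January 2029 and 23 April 2029.

January 1, 2029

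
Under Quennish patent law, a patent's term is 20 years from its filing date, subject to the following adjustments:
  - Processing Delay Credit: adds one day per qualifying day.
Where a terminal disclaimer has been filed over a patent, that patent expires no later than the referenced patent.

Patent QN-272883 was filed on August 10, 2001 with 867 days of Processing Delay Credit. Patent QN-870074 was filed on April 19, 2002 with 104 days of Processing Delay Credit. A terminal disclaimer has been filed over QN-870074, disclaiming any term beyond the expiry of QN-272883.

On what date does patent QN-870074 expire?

Natural term of QN-870074:
  Base: filing + 20 years → 19 April 2022.
  Processing Delay Credit: +104 days → 1 August 2022.
Expiry of referenced patent QN-272883:
  Base: filing + 20 years → 10 August 2021.
  Processing Delay Credit: +867 days → 25 December 2023.
Terminal disclaimer: QN-870074 expires on the earlier of 1 August 2022 and 25 December 2023.

2022-08-01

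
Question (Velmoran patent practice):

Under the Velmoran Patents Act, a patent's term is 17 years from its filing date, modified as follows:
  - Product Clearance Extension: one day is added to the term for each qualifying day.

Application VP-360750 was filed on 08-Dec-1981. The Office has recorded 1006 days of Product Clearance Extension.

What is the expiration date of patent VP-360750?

Base term: filing date + 17 years → 8 December 1998.
Product Clearance Extension: +1006 days → 9 September 2001.

2001-09-09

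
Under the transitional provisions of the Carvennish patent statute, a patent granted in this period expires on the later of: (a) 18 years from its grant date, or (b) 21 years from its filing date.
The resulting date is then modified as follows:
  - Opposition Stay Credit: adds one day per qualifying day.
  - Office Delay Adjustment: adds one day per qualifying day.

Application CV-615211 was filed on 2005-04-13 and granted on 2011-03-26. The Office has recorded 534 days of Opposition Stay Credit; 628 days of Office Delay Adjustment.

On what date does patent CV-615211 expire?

(a) grant + 18 years → 26 March 2029.
(b) filing + 21 years → 13 April 2026.
Later of the two: 26 March 2029.
Opposition Stay Credit: +534 days → 11 September 2030.
Office Delay Adjustment: +628 days → 31 May 2032.

2032-05-31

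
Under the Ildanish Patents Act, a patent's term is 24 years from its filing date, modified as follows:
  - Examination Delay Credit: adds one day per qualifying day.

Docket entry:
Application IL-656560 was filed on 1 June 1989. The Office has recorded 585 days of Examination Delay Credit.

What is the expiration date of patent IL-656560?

Base term: filing date + 24 years → 1 June 2013.
Examination Delay Credit: +585 days → 7 January 2015.

2015-01-07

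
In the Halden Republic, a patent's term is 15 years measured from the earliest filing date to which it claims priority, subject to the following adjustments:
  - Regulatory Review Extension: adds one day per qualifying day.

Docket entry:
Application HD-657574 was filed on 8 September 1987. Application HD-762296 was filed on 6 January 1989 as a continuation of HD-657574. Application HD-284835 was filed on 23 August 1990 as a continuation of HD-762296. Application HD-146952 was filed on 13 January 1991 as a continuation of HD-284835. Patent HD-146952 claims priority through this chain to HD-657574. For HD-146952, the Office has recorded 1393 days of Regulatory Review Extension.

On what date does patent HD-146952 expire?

July 2, 2006

Earliest priority filing: 8 September 1987.
Base term: 8 September 1987 + 15 years → 8 September 2002.
Regulatory Review Extension: +1393 days → 2 July 2006.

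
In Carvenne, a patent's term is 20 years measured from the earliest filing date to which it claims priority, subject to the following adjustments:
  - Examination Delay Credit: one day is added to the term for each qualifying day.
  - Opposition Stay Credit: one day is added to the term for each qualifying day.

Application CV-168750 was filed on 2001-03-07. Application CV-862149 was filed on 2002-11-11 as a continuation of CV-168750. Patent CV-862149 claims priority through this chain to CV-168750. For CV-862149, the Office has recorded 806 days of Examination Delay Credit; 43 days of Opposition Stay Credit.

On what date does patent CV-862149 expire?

2023-07-04

Earliest priority filing: 7 March 2001.
Base term: 7 March 2001 + 20 years → 7 March 2021.
Examination Delay Credit: +806 days → 22 May 2023.
Opposition Stay Credit: +43 days → 4 July 2023.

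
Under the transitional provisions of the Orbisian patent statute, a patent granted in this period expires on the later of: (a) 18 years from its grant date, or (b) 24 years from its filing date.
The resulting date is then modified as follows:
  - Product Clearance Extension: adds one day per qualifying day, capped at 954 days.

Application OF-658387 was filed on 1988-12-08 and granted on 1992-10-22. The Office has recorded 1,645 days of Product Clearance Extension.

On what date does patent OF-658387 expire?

July 20, 2015

(a) grant + 18 years → 22 October 2010.
(b) filing + 24 years → 8 December 2012.
Later of the two: 8 December 2012.
Product Clearance Extension: 1645 days claimed exceeds the 954-day cap, so +954 days → 20 July 2015.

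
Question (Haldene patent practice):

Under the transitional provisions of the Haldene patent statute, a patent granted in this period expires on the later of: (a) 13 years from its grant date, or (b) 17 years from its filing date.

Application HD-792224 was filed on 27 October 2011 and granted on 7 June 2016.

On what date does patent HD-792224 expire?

June 7, 2029

(a) grant + 13 years → 7 June 2029.
(b) filing + 17 years → 27 October 2028.
Later of the two: 7 June 2029.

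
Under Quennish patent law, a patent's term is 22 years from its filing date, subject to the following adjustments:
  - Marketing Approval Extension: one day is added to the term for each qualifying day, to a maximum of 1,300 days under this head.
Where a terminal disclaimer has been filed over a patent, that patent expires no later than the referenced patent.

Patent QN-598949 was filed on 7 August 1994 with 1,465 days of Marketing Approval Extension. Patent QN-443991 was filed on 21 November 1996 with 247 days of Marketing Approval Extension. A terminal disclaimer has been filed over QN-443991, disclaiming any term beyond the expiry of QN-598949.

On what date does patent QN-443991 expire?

July 26, 2019

Natural term of QN-443991:
  Base: filing + 22 years → 21 November 2018.
  Marketing Approval Extension: 247 days (within the 1300-day cap) → +247 days → 26 July 2019.
Expiry of referenced patent QN-598949:
  Base: filing + 22 years → 7 August 2016.
  Marketing Approval Extension: 1465 days claimed exceeds the 1300-day cap, so +1300 days → 28 February 2020.
Terminal disclaimer: QN-443991 expires on the earlier of 26 July 2019 and 28 February 2020.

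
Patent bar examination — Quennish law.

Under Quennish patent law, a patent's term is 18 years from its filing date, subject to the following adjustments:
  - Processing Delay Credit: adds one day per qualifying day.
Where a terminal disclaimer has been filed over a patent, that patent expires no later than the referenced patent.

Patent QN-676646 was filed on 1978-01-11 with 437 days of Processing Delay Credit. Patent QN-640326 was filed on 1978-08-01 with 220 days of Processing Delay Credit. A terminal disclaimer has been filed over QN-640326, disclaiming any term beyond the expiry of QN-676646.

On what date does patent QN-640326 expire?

March 9, 1997

Natural term of QN-640326:
  Base: filing + 18 years → 1 August 1996.
  Processing Delay Credit: +220 days → 9 March 1997.
Expiry of referenced patent QN-676646:
  Base: filing + 18 years → 11 January 1996.
  Processing Delay Credit: +437 days → 23 March 1997.
Terminal disclaimer: QN-640326 expires on the earlier of 9 March 1997 and 23 March 1997.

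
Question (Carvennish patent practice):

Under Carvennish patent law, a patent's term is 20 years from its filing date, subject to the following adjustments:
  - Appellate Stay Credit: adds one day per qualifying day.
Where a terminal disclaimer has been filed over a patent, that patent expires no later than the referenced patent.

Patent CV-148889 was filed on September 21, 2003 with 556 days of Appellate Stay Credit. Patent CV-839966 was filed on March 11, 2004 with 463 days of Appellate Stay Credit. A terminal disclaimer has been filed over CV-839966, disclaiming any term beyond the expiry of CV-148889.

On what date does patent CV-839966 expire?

March 30, 2025

Natural term of CV-839966:
  Base: filing + 20 years → 11 March 2024.
  Appellate Stay Credit: +463 days → 17 June 2025.
Expiry of referenced patent CV-148889:
  Base: filing + 20 years → 21 September 2023.
  Appellate Stay Credit: +556 days → 30 March 2025.
Terminal disclaimer: CV-839966 expires on the earlier of 17 June 2025 and 30 March 2025.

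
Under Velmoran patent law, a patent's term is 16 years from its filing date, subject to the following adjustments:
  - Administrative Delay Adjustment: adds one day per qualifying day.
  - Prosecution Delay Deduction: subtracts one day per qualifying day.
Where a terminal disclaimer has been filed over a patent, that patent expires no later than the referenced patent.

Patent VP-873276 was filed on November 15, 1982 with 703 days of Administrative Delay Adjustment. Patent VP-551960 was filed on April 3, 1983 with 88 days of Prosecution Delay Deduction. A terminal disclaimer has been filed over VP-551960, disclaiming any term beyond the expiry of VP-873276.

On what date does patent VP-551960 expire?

Natural term of VP-551960:
  Base: filing + 16 years → 3 April 1999.
  Prosecution Delay Deduction: −88 days → 5 January 1999.
Expiry of referenced patent VP-873276:
  Base: filing + 16 years → 15 November 1998.
  Administrative Delay Adjustment: +703 days → 18 October 2000.
Terminal disclaimer: VP-551960 expires on the earlier of 5 January 1999 and 18 October 2000.

January 5, 1999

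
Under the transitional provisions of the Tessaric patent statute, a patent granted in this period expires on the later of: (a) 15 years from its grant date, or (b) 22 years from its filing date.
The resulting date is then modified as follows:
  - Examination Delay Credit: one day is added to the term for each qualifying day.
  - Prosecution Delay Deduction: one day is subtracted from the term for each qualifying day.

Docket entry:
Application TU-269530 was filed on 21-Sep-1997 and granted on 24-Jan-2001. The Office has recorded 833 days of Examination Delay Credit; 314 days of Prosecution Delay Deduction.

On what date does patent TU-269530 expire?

2021-02-21

(a) grant + 15 years → 24 January 2016.
(b) filing + 22 years → 21 September 2019.
Later of the two: 21 September 2019.
Examination Delay Credit: +833 days → 1 January 2022.
Prosecution Delay Deduction: −314 days → 21 February 2021.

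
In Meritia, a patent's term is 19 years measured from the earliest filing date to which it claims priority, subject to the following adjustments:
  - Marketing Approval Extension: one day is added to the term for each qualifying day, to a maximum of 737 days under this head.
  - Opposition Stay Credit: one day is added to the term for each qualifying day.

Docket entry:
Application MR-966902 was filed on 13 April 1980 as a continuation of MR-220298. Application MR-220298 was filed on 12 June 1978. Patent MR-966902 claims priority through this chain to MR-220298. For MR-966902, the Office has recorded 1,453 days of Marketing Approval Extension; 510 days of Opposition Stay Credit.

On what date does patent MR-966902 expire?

Earliest priority filing: 12 June 1978.
Base term: 12 June 1978 + 19 years → 12 June 1997.
Marketing Approval Extension: 1453 days claimed exceeds the 737-day cap, so +737 days → 19 June 1999.
Opposition Stay Credit: +510 days → 10 November 2000.

November 10, 2000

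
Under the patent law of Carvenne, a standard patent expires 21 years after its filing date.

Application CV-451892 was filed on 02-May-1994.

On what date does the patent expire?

Filing date + 21 years → 2 May 2015.

May 2, 2015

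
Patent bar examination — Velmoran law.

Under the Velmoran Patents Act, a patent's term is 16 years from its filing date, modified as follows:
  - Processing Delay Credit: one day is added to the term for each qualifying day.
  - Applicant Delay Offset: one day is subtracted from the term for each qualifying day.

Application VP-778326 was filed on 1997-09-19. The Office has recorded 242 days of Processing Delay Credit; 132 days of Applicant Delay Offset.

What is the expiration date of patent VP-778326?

Base term: filing date + 16 years → 19 September 2013.
Processing Delay Credit: +242 days → 19 May 2014.
Applicant Delay Offset: −132 days → 7 January 2014.

January 7, 2014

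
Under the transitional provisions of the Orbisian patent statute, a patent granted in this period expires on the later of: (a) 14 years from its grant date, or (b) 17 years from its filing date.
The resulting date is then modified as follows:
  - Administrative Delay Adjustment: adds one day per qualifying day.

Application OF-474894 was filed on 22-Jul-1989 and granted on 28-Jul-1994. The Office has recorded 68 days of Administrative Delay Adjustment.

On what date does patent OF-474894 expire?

(a) grant + 14 years → 28 July 2008.
(b) filing + 17 years → 22 July 2006.
Later of the two: 28 July 2008.
Administrative Delay Adjustment: +68 days → 4 October 2008.

October 4, 2008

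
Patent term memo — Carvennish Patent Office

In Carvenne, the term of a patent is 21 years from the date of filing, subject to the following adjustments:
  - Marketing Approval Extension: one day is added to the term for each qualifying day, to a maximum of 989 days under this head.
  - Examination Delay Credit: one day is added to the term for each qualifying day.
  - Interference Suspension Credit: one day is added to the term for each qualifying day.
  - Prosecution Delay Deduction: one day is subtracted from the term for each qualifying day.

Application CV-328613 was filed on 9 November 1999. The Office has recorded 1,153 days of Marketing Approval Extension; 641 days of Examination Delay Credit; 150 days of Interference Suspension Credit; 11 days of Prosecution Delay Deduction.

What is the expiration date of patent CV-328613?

Base term: filing date + 21 years → 9 November 2020.
Marketing Approval Extension: 1153 days claimed exceeds the 989-day cap, so +989 days → 26 July 2023.
Examination Delay Credit: +641 days → 27 April 2025.
Interference Suspension Credit: +150 days → 24 September 2025.
Prosecution Delay Deduction: −11 days → 13 September 2025.

September 13, 2025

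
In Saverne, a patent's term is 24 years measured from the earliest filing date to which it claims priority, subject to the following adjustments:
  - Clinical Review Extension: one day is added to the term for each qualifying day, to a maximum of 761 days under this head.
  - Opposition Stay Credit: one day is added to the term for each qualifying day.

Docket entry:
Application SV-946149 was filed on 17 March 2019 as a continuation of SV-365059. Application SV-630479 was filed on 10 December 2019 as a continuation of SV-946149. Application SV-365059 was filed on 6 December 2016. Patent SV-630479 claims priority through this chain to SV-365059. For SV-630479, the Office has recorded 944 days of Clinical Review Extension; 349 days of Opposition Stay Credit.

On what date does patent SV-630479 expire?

December 21, 2043

Earliest priority filing: 6 December 2016.
Base term: 6 December 2016 + 24 years → 6 December 2040.
Clinical Review Extension: 944 days claimed exceeds the 761-day cap, so +761 days → 6 January 2043.
Opposition Stay Credit: +349 days → 21 December 2043.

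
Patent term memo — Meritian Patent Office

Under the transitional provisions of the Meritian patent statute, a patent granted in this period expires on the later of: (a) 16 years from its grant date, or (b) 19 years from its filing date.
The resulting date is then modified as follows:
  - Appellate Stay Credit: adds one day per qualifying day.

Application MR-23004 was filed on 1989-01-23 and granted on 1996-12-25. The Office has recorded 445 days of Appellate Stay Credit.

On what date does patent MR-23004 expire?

March 15, 2014

(a) grant + 16 years → 25 December 2012.
(b) filing + 19 years → 23 January 2008.
Later of the two: 25 December 2012.
Appellate Stay Credit: +445 days → 15 March 2014.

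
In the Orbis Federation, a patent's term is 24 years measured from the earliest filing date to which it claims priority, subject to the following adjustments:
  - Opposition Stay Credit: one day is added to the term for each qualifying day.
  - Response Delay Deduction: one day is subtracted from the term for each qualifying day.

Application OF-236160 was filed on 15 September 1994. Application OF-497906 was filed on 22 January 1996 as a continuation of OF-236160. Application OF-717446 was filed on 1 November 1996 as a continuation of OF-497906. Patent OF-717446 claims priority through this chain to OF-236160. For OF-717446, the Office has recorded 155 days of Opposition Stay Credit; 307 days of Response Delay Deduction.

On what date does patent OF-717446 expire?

Earliest priority filing: 15 September 1994.
Base term: 15 September 1994 + 24 years → 15 September 2018.
Opposition Stay Credit: +155 days → 17 February 2019.
Response Delay Deduction: −307 days → 16 April 2018.

April 16, 2018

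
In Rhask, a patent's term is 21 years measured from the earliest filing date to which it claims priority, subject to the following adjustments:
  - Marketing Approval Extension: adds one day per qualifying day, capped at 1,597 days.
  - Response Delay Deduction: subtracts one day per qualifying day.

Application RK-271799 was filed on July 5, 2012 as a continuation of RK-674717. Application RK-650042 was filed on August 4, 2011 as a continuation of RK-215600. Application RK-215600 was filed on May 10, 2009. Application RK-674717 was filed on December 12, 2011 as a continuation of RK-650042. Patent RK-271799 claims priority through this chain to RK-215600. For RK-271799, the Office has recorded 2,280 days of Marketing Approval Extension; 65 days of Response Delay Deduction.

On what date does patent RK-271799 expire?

Earliest priority filing: 10 May 2009.
Base term: 10 May 2009 + 21 years → 10 May 2030.
Marketing Approval Extension: 2280 days claimed exceeds the 1597-day cap, so +1597 days → 23 September 2034.
Response Delay Deduction: −65 days → 20 July 2034.

2034-07-20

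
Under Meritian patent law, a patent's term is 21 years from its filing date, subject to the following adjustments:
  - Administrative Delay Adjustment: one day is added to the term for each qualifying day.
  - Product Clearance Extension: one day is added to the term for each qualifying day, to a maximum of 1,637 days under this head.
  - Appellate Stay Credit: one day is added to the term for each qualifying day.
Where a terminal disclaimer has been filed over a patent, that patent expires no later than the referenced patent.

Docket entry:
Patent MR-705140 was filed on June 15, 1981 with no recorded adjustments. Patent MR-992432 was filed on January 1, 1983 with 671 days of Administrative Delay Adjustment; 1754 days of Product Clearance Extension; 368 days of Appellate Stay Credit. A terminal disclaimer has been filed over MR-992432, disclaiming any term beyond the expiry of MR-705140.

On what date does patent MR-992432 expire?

2002-06-15

Natural term of MR-992432:
  Base: filing + 21 years → 1 January 2004.
  Administrative Delay Adjustment: +671 days → 2 November 2005.
  Product Clearance Extension: 1754 days claimed exceeds the 1637-day cap, so +1637 days → 27 April 2010.
  Appellate Stay Credit: +368 days → 30 April 2011.
Expiry of referenced patent MR-705140:
  Base: filing + 21 years → 15 June 2002.
Terminal disclaimer: MR-992432 expires on the earlier of 30 April 2011 and 15 June 2002.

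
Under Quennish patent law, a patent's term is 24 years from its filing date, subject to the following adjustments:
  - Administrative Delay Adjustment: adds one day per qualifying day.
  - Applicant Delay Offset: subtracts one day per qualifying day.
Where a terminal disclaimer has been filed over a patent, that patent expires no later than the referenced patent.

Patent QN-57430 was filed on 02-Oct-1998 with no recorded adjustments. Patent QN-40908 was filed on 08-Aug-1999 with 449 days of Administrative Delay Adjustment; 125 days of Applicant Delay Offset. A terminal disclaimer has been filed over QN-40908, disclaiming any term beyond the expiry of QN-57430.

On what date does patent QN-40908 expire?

2022-10-02

Natural term of QN-40908:
  Base: filing + 24 years → 8 August 2023.
  Administrative Delay Adjustment: +449 days → 30 October 2024.
  Applicant Delay Offset: −125 days → 27 June 2024.
Expiry of referenced patent QN-57430:
  Base: filing + 24 years → 2 October 2022.
Terminal disclaimer: QN-40908 expires on the earlier of 27 June 2024 and 2 October 2022.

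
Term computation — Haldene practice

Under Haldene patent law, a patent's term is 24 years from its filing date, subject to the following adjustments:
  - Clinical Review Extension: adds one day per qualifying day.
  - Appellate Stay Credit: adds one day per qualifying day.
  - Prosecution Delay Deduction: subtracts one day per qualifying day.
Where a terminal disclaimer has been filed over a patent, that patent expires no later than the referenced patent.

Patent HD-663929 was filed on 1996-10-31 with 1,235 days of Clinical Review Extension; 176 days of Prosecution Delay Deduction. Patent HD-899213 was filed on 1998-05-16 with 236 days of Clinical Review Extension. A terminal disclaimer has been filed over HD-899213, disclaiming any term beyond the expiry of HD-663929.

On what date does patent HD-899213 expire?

Natural term of HD-899213:
  Base: filing + 24 years → 16 May 2022.
  Clinical Review Extension: +236 days → 7 January 2023.
Expiry of referenced patent HD-663929:
  Base: filing + 24 years → 31 October 2020.
  Clinical Review Extension: +1235 days → 19 March 2024.
  Prosecution Delay Deduction: −176 days → 25 September 2023.
Terminal disclaimer: HD-899213 expires on the earlier of 7 January 2023 and 25 September 2023.

January 7, 2023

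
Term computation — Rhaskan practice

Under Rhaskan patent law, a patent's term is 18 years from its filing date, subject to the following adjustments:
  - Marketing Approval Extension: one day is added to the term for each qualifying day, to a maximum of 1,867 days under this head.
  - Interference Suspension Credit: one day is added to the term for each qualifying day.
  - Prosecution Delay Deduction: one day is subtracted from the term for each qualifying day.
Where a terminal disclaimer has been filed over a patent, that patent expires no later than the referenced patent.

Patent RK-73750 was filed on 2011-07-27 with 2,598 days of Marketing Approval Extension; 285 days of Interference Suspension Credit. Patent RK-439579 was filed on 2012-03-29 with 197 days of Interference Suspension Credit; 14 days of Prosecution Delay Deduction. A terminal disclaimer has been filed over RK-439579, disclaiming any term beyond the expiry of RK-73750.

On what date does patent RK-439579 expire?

2030-09-28

Natural term of RK-439579:
  Base: filing + 18 years → 29 March 2030.
  Interference Suspension Credit: +197 days → 12 October 2030.
  Prosecution Delay Deduction: −14 days → 28 September 2030.
Expiry of referenced patent RK-73750:
  Base: filing + 18 years → 27 July 2029.
  Marketing Approval Extension: 2598 days claimed exceeds the 1867-day cap, so +1867 days → 6 September 2034.
  Interference Suspension Credit: +285 days → 18 June 2035.
Terminal disclaimer: RK-439579 expires on the earlier of 28 September 2030 and 18 June 2035.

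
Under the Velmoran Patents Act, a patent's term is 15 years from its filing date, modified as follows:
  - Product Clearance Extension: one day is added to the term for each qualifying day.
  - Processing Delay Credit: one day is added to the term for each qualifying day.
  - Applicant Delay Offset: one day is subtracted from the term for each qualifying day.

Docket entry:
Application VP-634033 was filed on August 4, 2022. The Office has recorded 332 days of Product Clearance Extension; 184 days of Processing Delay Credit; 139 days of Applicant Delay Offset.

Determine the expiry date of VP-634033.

Base term: filing date + 15 years → 4 August 2037.
Product Clearance Extension: +332 days → 2 July 2038.
Processing Delay Credit: +184 days → 2 January 2039.
Applicant Delay Offset: −139 days → 16 August 2038.

2038-08-16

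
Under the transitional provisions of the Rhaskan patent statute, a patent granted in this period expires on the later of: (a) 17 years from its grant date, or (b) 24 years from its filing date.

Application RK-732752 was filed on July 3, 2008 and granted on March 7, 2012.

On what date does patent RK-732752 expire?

(a) grant + 17 years → 7 March 2029.
(b) filing + 24 years → 3 July 2032.
Later of the two: 3 July 2032.

July 3, 2032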